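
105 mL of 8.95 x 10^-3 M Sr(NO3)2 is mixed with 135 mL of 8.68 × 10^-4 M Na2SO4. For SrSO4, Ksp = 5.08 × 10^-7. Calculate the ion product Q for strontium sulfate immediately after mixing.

Total volume = 105 + 135 = 240 mL.
[Sr^2+] = 8.95 × 10^-3 × (105/240) = 3.916 × 10^-3 M
[SO4^2-] = 8.68 x 10^-4 × (135/240) = 4.883 × 10^-4 M
SrSO4(s) ⇌ Sr^2+ + SO4^2-, so Q = [Sr^2+][SO4^2-]
Q = (3.916 x 10^-3)(4.883 x 10^-4) = 1.91 × 10^-6
Q > Ksp, so SrSO4 will precipitate.

Q ≈ 1.91e-6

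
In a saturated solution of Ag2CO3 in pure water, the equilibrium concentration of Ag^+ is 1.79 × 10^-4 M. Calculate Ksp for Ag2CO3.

Ksp ≈ 2.87 × 10^-12

Ag2CO3(s) ⇌ 2 Ag^+(aq) + CO3^2-(aq)
Stoichiometry gives [CO3^2-] = (1/2)[Ag^+] = 8.950 x 10^-5 M.
Ksp = [Ag^+]^2[CO3^2-]
Ksp = (1.79 × 10^-4)^2 × 8.950 × 10^-5 = 2.87 x 10^-12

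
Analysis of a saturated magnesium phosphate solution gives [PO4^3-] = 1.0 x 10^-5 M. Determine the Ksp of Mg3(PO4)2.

3.4e-25

Mg3(PO4)2(s) ⇌ 3 Mg^2+(aq) + 2 PO4^3-(aq)
Stoichiometry gives [Mg^2+] = (3/2)[PO4^3-] = 1.50 × 10^-5 M.
Ksp = [Mg^2+]^3[PO4^3-]^2
Ksp = (1.50 × 10^-5)^3 × (1.0 × 10^-5)^2 = 3.4 x 10^-25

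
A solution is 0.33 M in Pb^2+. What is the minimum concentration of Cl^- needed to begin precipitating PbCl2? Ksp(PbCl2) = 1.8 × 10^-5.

[Cl^-] = 7.4e-3 M

PbCl2(s) ⇌ Pb^2+(aq) + 2 Cl^-(aq)
Ksp = [Pb^2+][Cl^-]^2
Precipitation begins when Q = Ksp. With [Pb^2+] = 0.33 M:
1.8 × 10^-5 = (0.33) × [Cl^-]^2
[Cl^-] = (1.8 × 10^-5 / 3.3 × 10^-1)^(1/2) = 7.4 x 10^-3 M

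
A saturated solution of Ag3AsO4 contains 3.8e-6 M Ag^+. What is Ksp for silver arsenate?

Ag3AsO4(s) ⇌ 3 Ag^+(aq) + AsO4^3-(aq)
Stoichiometry gives [AsO4^3-] = (1/3)[Ag^+] = 1.27 x 10^-6 M.
Ksp = [Ag^+]^3[AsO4^3-]
Ksp = (3.8 × 10^-6)^3 × 1.27 × 10^-6 = 7.0 × 10^-23

7.0 x 10^-23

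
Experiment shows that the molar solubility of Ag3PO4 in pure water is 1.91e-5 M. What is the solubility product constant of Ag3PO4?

Ag3PO4(s) ⇌ 3 Ag^+(aq) + PO4^3-(aq)
If s mol/L of Ag3PO4 dissolves, [Ag^+] = 3s and [PO4^3-] = s.
Ksp = [Ag^+]^3[PO4^3-]
Substituting: Ksp = (3s)^3s = 27s^4
Ksp = 27 × (1.91 × 10^-5)^4 = 3.59 × 10^-18

Ksp ≈ 3.59 × 10^-18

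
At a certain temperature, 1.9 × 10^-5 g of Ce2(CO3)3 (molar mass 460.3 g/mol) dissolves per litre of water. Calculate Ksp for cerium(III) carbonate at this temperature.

Ksp ≈ 1.3e-35

Molar solubility s = (1.9 × 10^-5 g/L) / (460.3 g/mol) = 4.13 × 10^-8 M.
Ce2(CO3)3(s) <=> 2 Ce^3+ + 3 CO3^2-
For each mole of Ce2(CO3)3 that dissolves: [Ce^3+] = 2s, [CO3^2-] = 3s.
Ksp = [Ce^3+]^2[CO3^2-]^3
Ksp = (2s)^2(3s)^3 = 108s^5
With s = 4.13 x 10^-8: Ksp = 1.3 x 10^-35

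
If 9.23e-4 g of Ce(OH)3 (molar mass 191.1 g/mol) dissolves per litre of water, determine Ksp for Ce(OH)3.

Ksp = 1.47 × 10^-20

Molar solubility s = (9.23 x 10^-4 g/L) / (191.1 g/mol) = 4.830 × 10^-6 M.
Ce(OH)3(s) <=> Ce^3+(aq) + 3 OH^-(aq)
For each mole of Ce(OH)3 that dissolves: [Ce^3+] = s, [OH^-] = 3s.
Ksp = [Ce^3+][OH^-]^3
Substituting: Ksp = s(3s)^3 = 27s^4
Ksp = 27 × (4.830 x 10^-6)^4 = 1.47 × 10^-20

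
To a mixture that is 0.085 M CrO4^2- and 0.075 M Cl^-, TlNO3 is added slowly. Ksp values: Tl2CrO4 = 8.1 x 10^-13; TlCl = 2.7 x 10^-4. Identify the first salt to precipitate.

Tl2CrO4

Each salt begins to precipitate when Q = Ksp, i.e. when [Tl^+] reaches its threshold.
For Tl2CrO4: 8.1 x 10^-13 = 0.085 × [Tl^+]^2  ⇒  [Tl^+] = 3.1 × 10^-6 M.
For TlCl: 2.7 x 10^-4 = 0.075 × [Tl^+]  ⇒  [Tl^+] = 3.6 x 10^-3 M.
The salt with the lower threshold [Tl^+] precipitates first: Tl2CrO4.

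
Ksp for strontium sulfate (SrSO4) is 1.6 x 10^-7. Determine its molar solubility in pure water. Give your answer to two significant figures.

s = 4.0e-4 M

SrSO4(s) <=> Sr^2+ + SO4^2-
Ksp = [Sr^2+][SO4^2-]
If s mol/L of SrSO4 dissolves, [Sr^2+] = s and [SO4^2-] = s.
Ksp = (s)(s) = s^2
s = √(1.6 x 10^-7) = 4.0 × 10^-4 M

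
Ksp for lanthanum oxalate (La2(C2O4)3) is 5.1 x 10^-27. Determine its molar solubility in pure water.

La2(C2O4)3(s) <=> 2 La^3+ + 3 C2O4^2-
Ksp = [La^3+]^2[C2O4^2-]^3
If s mol/L of La2(C2O4)3 dissolves, [La^3+] = 2s and [C2O4^2-] = 3s.
So Ksp = (2s)^2 × (3s)^3 = 108s^5
Solving, s = (5.1 x 10^-27/108)^(1/5) = 2.2 × 10^-6 M

2.2 x 10^-6 M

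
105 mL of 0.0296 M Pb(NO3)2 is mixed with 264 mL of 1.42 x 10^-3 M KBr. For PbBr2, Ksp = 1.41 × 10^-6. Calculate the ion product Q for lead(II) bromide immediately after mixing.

Q = 8.69 × 10^-9

Total volume = 105 + 264 = 369 mL.
[Pb^2+] = 2.96 x 10^-2 × (105/369) = 8.423 × 10^-3 M
[Br^-] = 1.42 × 10^-3 × (264/369) = 1.016 x 10^-3 M
PbBr2(s) <=> Pb^2+(aq) + 2 Br^-(aq), so Q = [Pb^2+][Br^-]^2
Q = (8.423 × 10^-3)(1.016 x 10^-3)^2 = 8.69 × 10^-9
Q < Ksp, so no precipitate of PbBr2 forms.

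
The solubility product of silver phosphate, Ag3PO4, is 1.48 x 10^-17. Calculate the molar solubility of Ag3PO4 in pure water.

Ag3PO4(s) ⇌ 3 Ag^+ + PO4^3-
Ksp = [Ag^+]^3[PO4^3-]
If s mol/L of Ag3PO4 dissolves, [Ag^+] = 3s and [PO4^3-] = s.
So Ksp = (3s)^3 × s = 27s^4
s^4 = 1.48 x 10^-17 / 27, so s = 2.72 x 10^-5 M

s = 2.72 × 10^-5 M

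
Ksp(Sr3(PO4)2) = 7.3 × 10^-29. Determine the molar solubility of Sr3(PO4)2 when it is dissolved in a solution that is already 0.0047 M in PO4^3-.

s ≈ 5.0 × 10^-9 M

Sr3(PO4)2(s) ⇌ 3 Sr^2+(aq) + 2 PO4^3-(aq)
Ksp = [Sr^2+]^3[PO4^3-]^2
Let s = moles of Sr3(PO4)2 that dissolve per litre. [Sr^2+] = 3s, [PO4^3-] = 0.0047 + 2s ≈ 0.0047 (Ksp is small, so little additional dissolves).
Ksp ≈ (3s)^3 × (0.0047)^2
s = 5.0 × 10^-9 M
Check: 2s = 9.9 × 10^-9 ≪ 0.0047, so the approximation is valid.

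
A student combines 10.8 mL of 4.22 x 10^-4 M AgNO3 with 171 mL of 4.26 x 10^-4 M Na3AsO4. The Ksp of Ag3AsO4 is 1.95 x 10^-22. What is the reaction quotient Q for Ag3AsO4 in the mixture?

6.31 × 10^-18

Total volume = 10.8 + 171 = 181.8 mL.
[Ag^+] = 4.22 × 10^-4 × (10.8/181.8) = 2.507 × 10^-5 M
[AsO4^3-] = 4.26 × 10^-4 × (171/181.8) = 4.007 x 10^-4 M
Ag3AsO4(s) ⇌ 3 Ag^+(aq) + AsO4^3-(aq), so Q = [Ag^+]^3[AsO4^3-]
Q = (2.507 x 10^-5)^3(4.007 x 10^-4) = 6.31 × 10^-18
Q > Ksp, so Ag3AsO4 will precipitate.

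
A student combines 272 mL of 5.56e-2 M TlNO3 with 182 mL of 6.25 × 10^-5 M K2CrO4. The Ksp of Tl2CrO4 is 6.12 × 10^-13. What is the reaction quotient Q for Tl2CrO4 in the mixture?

Total volume = 272 + 182 = 454 mL.
[Tl^+] = 5.56 × 10^-2 × (272/454) = 3.331 x 10^-2 M
[CrO4^2-] = 6.25 x 10^-5 × (182/454) = 2.506 × 10^-5 M
Tl2CrO4(s) ⇌ 2 Tl^+(aq) + CrO4^2-(aq), so Q = [Tl^+]^2[CrO4^2-]
Q = (3.331 × 10^-2)^2(2.506 × 10^-5) = 2.78 x 10^-8
Q > Ksp, so Tl2CrO4 will precipitate.

2.78 × 10^-8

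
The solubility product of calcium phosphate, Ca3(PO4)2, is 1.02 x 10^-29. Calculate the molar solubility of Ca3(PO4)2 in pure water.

Ca3(PO4)2(s) ⇌ 3 Ca^2+ + 2 PO4^3-
Ksp = [Ca^2+]^3[PO4^3-]^2
With molar solubility s: [Ca^2+] = 3s, [PO4^3-] = 2s.
Substituting: Ksp = (3s)^3(2s)^2 = 108s^5
Solving, s = (1.02 x 10^-29/108)^(1/5) = 6.24 x 10^-7 M

s ≈ 6.24 × 10^-7 M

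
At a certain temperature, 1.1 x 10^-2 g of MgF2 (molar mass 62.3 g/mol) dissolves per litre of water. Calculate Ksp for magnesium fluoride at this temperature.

Ksp = 2.2 × 10^-11

Molar solubility s = (1.1 × 10^-2 g/L) / (62.3 g/mol) = 1.77 × 10^-4 M.
MgF2(s) <=> Mg^2+(aq) + 2 F^-(aq)
For each mole of MgF2 that dissolves: [Mg^2+] = s, [F^-] = 2s.
Ksp = [Mg^2+][F^-]^2
Ksp = s(2s)^2 = 4s^3
Ksp = 4 × (1.77 x 10^-4)^3 = 2.2 × 10^-11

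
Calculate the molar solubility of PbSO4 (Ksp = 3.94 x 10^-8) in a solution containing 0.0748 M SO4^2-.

5.27e-7 M

PbSO4(s) ⇌ Pb^2+(aq) + SO4^2-(aq)
Ksp = [Pb^2+][SO4^2-]
Let s = moles of PbSO4 that dissolve per litre. [Pb^2+] = s, [SO4^2-] = 0.0748 + s ≈ 0.0748 (since the SO4^2- already present dominates).
Ksp ≈ s × 0.0748
s = 5.27 × 10^-7 M
Check: s = 5.3 × 10^-7 ≪ 0.0748, so the approximation is valid.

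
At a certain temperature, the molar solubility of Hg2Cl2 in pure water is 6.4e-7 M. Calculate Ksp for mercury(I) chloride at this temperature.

Hg2Cl2(s) <=> Hg2^2+(aq) + 2 Cl^-(aq)
With molar solubility s: [Hg2^2+] = s, [Cl^-] = 2s.
Ksp = [Hg2^2+][Cl^-]^2
Substituting: Ksp = s(2s)^2 = 4s^3
With s = 6.4 × 10^-7: Ksp = 1.0 x 10^-18

Ksp = 1.0e-18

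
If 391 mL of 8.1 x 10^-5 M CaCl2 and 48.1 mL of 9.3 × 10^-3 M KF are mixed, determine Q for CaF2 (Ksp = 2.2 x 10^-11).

Total volume = 391 + 48.1 = 439.1 mL.
[Ca^2+] = 8.1 × 10^-5 × (391/439.1) = 7.21 x 10^-5 M
[F^-] = 9.3 x 10^-3 × (48.1/439.1) = 1.02 × 10^-3 M
CaF2(s) ⇌ Ca^2+(aq) + 2 F^-(aq), so Q = [Ca^2+][F^-]^2
Q = (7.21 × 10^-5)(1.02 × 10^-3)^2 = 7.5 × 10^-11
Q > Ksp, so CaF2 will precipitate.

7.5 × 10^-11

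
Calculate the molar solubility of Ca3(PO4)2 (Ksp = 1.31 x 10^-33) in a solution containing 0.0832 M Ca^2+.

Ca3(PO4)2(s) ⇌ 3 Ca^2+(aq) + 2 PO4^3-(aq)
Ksp = [Ca^2+]^3[PO4^3-]^2
If s mol/L dissolves here, [Ca^2+] = 0.0832 + 3s ≈ 0.0832, [PO4^3-] = 2s (Ksp is small, so little additional dissolves).
Ksp ≈ (0.0832)^3 × (2s)^2
s = 7.54 × 10^-16 M
Check: 3s = 2.3 × 10^-15 ≪ 0.0832, so the approximation is valid.

s ≈ 7.54e-16 M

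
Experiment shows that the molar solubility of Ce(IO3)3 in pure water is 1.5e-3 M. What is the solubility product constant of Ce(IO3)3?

Ce(IO3)3(s) ⇌ Ce^3+(aq) + 3 IO3^-(aq)
Let s = molar solubility. Then [Ce^3+] = s and [IO3^-] = 3s.
Ksp = [Ce^3+][IO3^-]^3
So Ksp = s × (3s)^3 = 27s^4
Ksp = 27 × (1.5 x 10^-3)^4 = 1.4 x 10^-10

1.4 × 10^-10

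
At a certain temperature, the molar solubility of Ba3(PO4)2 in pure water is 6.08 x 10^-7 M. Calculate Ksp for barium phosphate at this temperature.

Ba3(PO4)2(s) ⇌ 3 Ba^2+ + 2 PO4^3-
With molar solubility s: [Ba^2+] = 3s, [PO4^3-] = 2s.
Ksp = [Ba^2+]^3[PO4^3-]^2
Substituting: Ksp = (3s)^3(2s)^2 = 108s^5
Ksp = 108 × (6.08 × 10^-7)^5 = 8.97 x 10^-30

Ksp ≈ 8.97 × 10^-30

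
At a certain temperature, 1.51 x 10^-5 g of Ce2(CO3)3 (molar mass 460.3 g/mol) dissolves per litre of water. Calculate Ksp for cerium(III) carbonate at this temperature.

Molar solubility s = (1.51 × 10^-5 g/L) / (460.3 g/mol) = 3.280 × 10^-8 M.
Ce2(CO3)3(s) ⇌ 2 Ce^3+ + 3 CO3^2-
Let s = molar solubility. Then [Ce^3+] = 2s and [CO3^2-] = 3s.
Ksp = [Ce^3+]^2[CO3^2-]^3
So Ksp = (2s)^2 × (3s)^3 = 108s^5
With s = 3.280 x 10^-8: Ksp = 4.10 x 10^-36

4.10e-36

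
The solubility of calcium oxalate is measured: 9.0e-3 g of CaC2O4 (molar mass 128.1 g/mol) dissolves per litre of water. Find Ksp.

Molar solubility s = (9.0 × 10^-3 g/L) / (128.1 g/mol) = 7.03 x 10^-5 M.
CaC2O4(s) <=> Ca^2+(aq) + C2O4^2-(aq)
Let s = molar solubility. Then [Ca^2+] = s and [C2O4^2-] = s.
Ksp = [Ca^2+][C2O4^2-]
Ksp = s × s = s^2
Ksp = (7.03 x 10^-5)^2 = 4.9 x 10^-9

4.9 × 10^-9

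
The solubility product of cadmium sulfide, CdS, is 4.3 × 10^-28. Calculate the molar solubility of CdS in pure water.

CdS(s) ⇌ Cd^2+ + S^2-
Ksp = [Cd^2+][S^2-]
With molar solubility s: [Cd^2+] = s, [S^2-] = s.
Ksp = (s)(s) = s^2
s = (4.3 × 10^-28)^(1/2) = 2.1 × 10^-14 M

2.1 × 10^-14 M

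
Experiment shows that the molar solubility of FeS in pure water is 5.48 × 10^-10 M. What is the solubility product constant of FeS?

3.00 × 10^-19

FeS(s) ⇌ Fe^2+(aq) + S^2-(aq)
For each mole of FeS that dissolves: [Fe^2+] = s, [S^2-] = s.
Ksp = [Fe^2+][S^2-]
Ksp = s^2
Ksp = (5.48 × 10^-10)^2 = 3.00 × 10^-19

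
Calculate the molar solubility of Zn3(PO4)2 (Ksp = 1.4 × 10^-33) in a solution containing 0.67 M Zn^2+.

s = 3.4 x 10^-17 M

Zn3(PO4)2(s) ⇌ 3 Zn^2+(aq) + 2 PO4^3-(aq)
Ksp = [Zn^2+]^3[PO4^3-]^2
If s mol/L dissolves here, [Zn^2+] = 0.67 + 3s ≈ 0.67, [PO4^3-] = 2s (since the Zn^2+ already present dominates).
Ksp ≈ (0.67)^3 × (2s)^2
s = 3.4 × 10^-17 M
Check: 3s = 1.0 × 10^-16 ≪ 0.67, so the approximation is valid.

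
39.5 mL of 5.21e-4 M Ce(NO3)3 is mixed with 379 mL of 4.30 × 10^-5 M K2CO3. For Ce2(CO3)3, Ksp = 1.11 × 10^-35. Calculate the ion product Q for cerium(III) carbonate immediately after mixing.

Total volume = 39.5 + 379 = 418.5 mL.
[Ce^3+] = 5.21 × 10^-4 × (39.5/418.5) = 4.917 × 10^-5 M
[CO3^2-] = 4.30 × 10^-5 × (379/418.5) = 3.894 × 10^-5 M
Ce2(CO3)3(s) <=> 2 Ce^3+(aq) + 3 CO3^2-(aq), so Q = [Ce^3+]^2[CO3^2-]^3
Q = (4.917 x 10^-5)^2(3.894 × 10^-5)^3 = 1.43 x 10^-22
Q > Ksp, so Ce2(CO3)3 will precipitate.

Q ≈ 1.43e-22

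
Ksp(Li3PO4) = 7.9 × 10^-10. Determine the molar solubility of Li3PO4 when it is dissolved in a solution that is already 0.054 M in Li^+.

s ≈ 5.0 × 10^-6 M

Li3PO4(s) <=> 3 Li^+ + PO4^3-
Ksp = [Li^+]^3[PO4^3-]
Let s = moles of Li3PO4 that dissolve per litre. [Li^+] = 0.054 + 3s ≈ 0.054, [PO4^3-] = s (common-ion effect: Li^+ is already 0.054 M).
Ksp ≈ (0.054)^3 × s
s = 5.0 × 10^-6 M
Check: 3s = 1.5 x 10^-5 ≪ 0.054, so the approximation is valid.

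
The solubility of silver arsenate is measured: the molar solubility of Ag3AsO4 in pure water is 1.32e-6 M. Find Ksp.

Ag3AsO4(s) ⇌ 3 Ag^+(aq) + AsO4^3-(aq)
If s mol/L of Ag3AsO4 dissolves, [Ag^+] = 3s and [AsO4^3-] = s.
Ksp = [Ag^+]^3[AsO4^3-]
Ksp = (3s)^3s = 27s^4
Ksp = 27 × (1.32 x 10^-6)^4 = 8.20 x 10^-23

Ksp = 8.20e-23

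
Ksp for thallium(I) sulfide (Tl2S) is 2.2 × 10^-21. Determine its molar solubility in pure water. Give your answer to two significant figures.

8.2 × 10^-8 M

Tl2S(s) <=> 2 Tl^+ + S^2-
Ksp = [Tl^+]^2[S^2-]
If s mol/L of Tl2S dissolves, [Tl^+] = 2s and [S^2-] = s.
So Ksp = (2s)^2 × s = 4s^3
s^3 = 2.2 × 10^-21 / 4, so s = 8.2 × 10^-8 M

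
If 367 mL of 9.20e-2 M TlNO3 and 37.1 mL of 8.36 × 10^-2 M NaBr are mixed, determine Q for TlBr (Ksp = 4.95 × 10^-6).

Total volume = 367 + 37.1 = 404.1 mL.
[Tl^+] = 9.20 × 10^-2 × (367/404.1) = 8.355 x 10^-2 M
[Br^-] = 8.36 × 10^-2 × (37.1/404.1) = 7.675 × 10^-3 M
TlBr(s) <=> Tl^+(aq) + Br^-(aq), so Q = [Tl^+][Br^-]
Q = (8.355 × 10^-2)(7.675 × 10^-3) = 6.41 x 10^-4
Q > Ksp, so TlBr will precipitate.

Q ≈ 6.41 × 10^-4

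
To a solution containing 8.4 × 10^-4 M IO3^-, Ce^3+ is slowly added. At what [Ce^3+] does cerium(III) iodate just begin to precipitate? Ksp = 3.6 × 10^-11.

Ce(IO3)3(s) ⇌ Ce^3+(aq) + 3 IO3^-(aq)
Ksp = [Ce^3+][IO3^-]^3
Precipitation begins when Q = Ksp. With [IO3^-] = 8.4 × 10^-4 M:
3.6 × 10^-11 = (8.4 × 10^-4)^3 × [Ce^3+]
[Ce^3+] = (3.6 × 10^-11 / 5.93 × 10^-10) = 6.1 x 10^-2 M

[Ce^3+] ≈ 0.061 M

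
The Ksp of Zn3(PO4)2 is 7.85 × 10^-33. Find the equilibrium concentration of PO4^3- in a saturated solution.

Zn3(PO4)2(s) ⇌ 3 Zn^2+ + 2 PO4^3-
Ksp = [Zn^2+]^3[PO4^3-]^2
If s mol/L of Zn3(PO4)2 dissolves, [Zn^2+] = 3s and [PO4^3-] = 2s.
Substituting: Ksp = (3s)^3(2s)^2 = 108s^5
s = (7.85 × 10^-33 / 108)^(1/5) = 1.487 x 10^-7 M
[PO4^3-] = 2s = 2.97 × 10^-7 M

2.97e-7 M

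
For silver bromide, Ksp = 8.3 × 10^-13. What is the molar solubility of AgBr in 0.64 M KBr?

s = 1.3 × 10^-12 M

AgBr(s) ⇌ Ag^+ + Br^-
Ksp = [Ag^+][Br^-]
If s mol/L dissolves here, [Ag^+] = s, [Br^-] = 0.64 + s ≈ 0.64 (Ksp is small, so little additional dissolves).
Ksp ≈ s × 0.64
s = 1.3 × 10^-12 M
Check: s = 1.3 × 10^-12 ≪ 0.64, so the approximation is valid.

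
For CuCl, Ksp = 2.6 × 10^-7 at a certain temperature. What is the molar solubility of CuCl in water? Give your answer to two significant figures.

CuCl(s) ⇌ Cu^+ + Cl^-
Ksp = [Cu^+][Cl^-]
For each mole of CuCl that dissolves: [Cu^+] = s, [Cl^-] = s.
Ksp = s^2
s = √(2.6 × 10^-7) = 5.1 × 10^-4 M

5.1 x 10^-4 M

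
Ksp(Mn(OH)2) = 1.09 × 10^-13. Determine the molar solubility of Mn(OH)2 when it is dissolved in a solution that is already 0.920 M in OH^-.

1.29e-13 M

Mn(OH)2(s) ⇌ Mn^2+ + 2 OH^-
Ksp = [Mn^2+][OH^-]^2
If s mol/L dissolves here, [Mn^2+] = s, [OH^-] = 0.920 + 2s ≈ 0.920 (Ksp is small, so little additional dissolves).
Ksp ≈ s × (0.920)^2
s = 1.29 x 10^-13 M
Check: 2s = 2.6 × 10^-13 ≪ 0.920, so the approximation is valid.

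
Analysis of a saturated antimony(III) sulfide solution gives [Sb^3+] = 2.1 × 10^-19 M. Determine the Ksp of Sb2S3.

Ksp = 1.4e-93

Sb2S3(s) ⇌ 2 Sb^3+(aq) + 3 S^2-(aq)
Stoichiometry gives [S^2-] = (3/2)[Sb^3+] = 3.15 × 10^-19 M.
Ksp = [Sb^3+]^2[S^2-]^3
Ksp = (2.1 x 10^-19)^2 × (3.15 x 10^-19)^3 = 1.4 × 10^-93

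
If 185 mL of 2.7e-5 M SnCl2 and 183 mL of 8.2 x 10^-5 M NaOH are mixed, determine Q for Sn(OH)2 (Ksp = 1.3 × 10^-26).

Q = 2.3 x 10^-14

Total volume = 185 + 183 = 368 mL.
[Sn^2+] = 2.7 × 10^-5 × (185/368) = 1.36 × 10^-5 M
[OH^-] = 8.2 x 10^-5 × (183/368) = 4.08 × 10^-5 M
Sn(OH)2(s) <=> Sn^2+(aq) + 2 OH^-(aq), so Q = [Sn^2+][OH^-]^2
Q = (1.36 × 10^-5)(4.08 x 10^-5)^2 = 2.3 × 10^-14
Q > Ksp, so Sn(OH)2 will precipitate.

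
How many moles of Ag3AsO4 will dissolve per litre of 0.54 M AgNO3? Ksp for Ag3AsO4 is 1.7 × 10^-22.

s = 1.1 x 10^-21 M

Ag3AsO4(s) ⇌ 3 Ag^+(aq) + AsO4^3-(aq)
Ksp = [Ag^+]^3[AsO4^3-]
Let s = moles of Ag3AsO4 that dissolve per litre. [Ag^+] = 0.54 + 3s ≈ 0.54, [AsO4^3-] = s (Ksp is small, so little additional dissolves).
Ksp ≈ (0.54)^3 × s
s = 1.1 × 10^-21 M
Check: 3s = 3.2 × 10^-21 ≪ 0.54, so the approximation is valid.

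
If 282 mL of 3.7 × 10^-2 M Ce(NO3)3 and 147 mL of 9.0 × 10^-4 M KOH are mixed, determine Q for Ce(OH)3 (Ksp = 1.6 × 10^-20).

Total volume = 282 + 147 = 429 mL.
[Ce^3+] = 3.7 x 10^-2 × (282/429) = 2.43 × 10^-2 M
[OH^-] = 9.0 × 10^-4 × (147/429) = 3.08 x 10^-4 M
Ce(OH)3(s) <=> Ce^3+(aq) + 3 OH^-(aq), so Q = [Ce^3+][OH^-]^3
Q = (2.43 × 10^-2)(3.08 x 10^-4)^3 = 7.1 x 10^-13
Q > Ksp, so Ce(OH)3 will precipitate.

Q ≈ 7.1 × 10^-13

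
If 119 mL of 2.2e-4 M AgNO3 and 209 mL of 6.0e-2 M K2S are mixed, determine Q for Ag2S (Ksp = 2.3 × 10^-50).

2.4 × 10^-10

Total volume = 119 + 209 = 328 mL.
[Ag^+] = 2.2 × 10^-4 × (119/328) = 7.98 x 10^-5 M
[S^2-] = 6.0 × 10^-2 × (209/328) = 3.82 × 10^-2 M
Ag2S(s) <=> 2 Ag^+ + S^2-, so Q = [Ag^+]^2[S^2-]
Q = (7.98 × 10^-5)^2(3.82 x 10^-2) = 2.4 × 10^-10
Q > Ksp, so Ag2S will precipitate.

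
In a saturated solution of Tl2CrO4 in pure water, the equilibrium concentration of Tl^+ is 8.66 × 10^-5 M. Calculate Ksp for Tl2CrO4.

Tl2CrO4(s) ⇌ 2 Tl^+(aq) + CrO4^2-(aq)
Stoichiometry gives [CrO4^2-] = (1/2)[Tl^+] = 4.330 x 10^-5 M.
Ksp = [Tl^+]^2[CrO4^2-]
Ksp = (8.66 x 10^-5)^2 × 4.330 x 10^-5 = 3.25 x 10^-13

Ksp ≈ 3.25 × 10^-13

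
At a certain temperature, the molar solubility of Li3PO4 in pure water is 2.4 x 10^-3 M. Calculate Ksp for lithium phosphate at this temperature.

Ksp = 9.0e-10

Li3PO4(s) ⇌ 3 Li^+(aq) + PO4^3-(aq)
For each mole of Li3PO4 that dissolves: [Li^+] = 3s, [PO4^3-] = s.
Ksp = [Li^+]^3[PO4^3-]
So Ksp = (3s)^3 × s = 27s^4
With s = 2.4 × 10^-3: Ksp = 9.0 × 10^-10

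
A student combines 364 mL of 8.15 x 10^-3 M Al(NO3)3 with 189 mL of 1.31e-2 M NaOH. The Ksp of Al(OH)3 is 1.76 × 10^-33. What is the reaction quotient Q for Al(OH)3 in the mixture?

Total volume = 364 + 189 = 553 mL.
[Al^3+] = 8.15 x 10^-3 × (364/553) = 5.365 × 10^-3 M
[OH^-] = 1.31 × 10^-2 × (189/553) = 4.477 × 10^-3 M
Al(OH)3(s) <=> Al^3+(aq) + 3 OH^-(aq), so Q = [Al^3+][OH^-]^3
Q = (5.365 x 10^-3)(4.477 x 10^-3)^3 = 4.81 × 10^-10
Q > Ksp, so Al(OH)3 will precipitate.

4.81 x 10^-10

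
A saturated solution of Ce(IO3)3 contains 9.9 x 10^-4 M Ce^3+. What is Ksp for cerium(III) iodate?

2.6e-11

Ce(IO3)3(s) ⇌ Ce^3+ + 3 IO3^-
Stoichiometry gives [IO3^-] = (3/1)[Ce^3+] = 2.97 × 10^-3 M.
Ksp = [Ce^3+][IO3^-]^3
Ksp = 9.9 × 10^-4 × (2.97 × 10^-3)^3 = 2.6 × 10^-11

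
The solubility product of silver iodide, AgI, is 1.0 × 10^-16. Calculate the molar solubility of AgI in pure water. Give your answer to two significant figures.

AgI(s) <=> Ag^+(aq) + I^-(aq)
Ksp = [Ag^+][I^-]
If s mol/L of AgI dissolves, [Ag^+] = s and [I^-] = s.
Ksp = s × s = s^2
s = (1.0 × 10^-16)^(1/2) = 1.0 x 10^-8 M

1.0e-8 M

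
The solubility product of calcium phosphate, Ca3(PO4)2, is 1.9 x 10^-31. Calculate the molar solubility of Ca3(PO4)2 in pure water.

s ≈ 2.8 × 10^-7 M

Ca3(PO4)2(s) <=> 3 Ca^2+ + 2 PO4^3-
Ksp = [Ca^2+]^3[PO4^3-]^2
If s mol/L of Ca3(PO4)2 dissolves, [Ca^2+] = 3s and [PO4^3-] = 2s.
So Ksp = (3s)^3 × (2s)^2 = 108s^5
s^5 = 1.9 x 10^-31 / 108, so s = 2.8 × 10^-7 M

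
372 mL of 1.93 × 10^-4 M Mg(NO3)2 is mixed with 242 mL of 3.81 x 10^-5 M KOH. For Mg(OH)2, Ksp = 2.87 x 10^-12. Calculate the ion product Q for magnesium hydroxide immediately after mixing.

Total volume = 372 + 242 = 614 mL.
[Mg^2+] = 1.93 × 10^-4 × (372/614) = 1.169 × 10^-4 M
[OH^-] = 3.81 × 10^-5 × (242/614) = 1.502 × 10^-5 M
Mg(OH)2(s) ⇌ Mg^2+(aq) + 2 OH^-(aq), so Q = [Mg^2+][OH^-]^2
Q = (1.169 × 10^-4)(1.502 x 10^-5)^2 = 2.64 × 10^-14
Q < Ksp, so no precipitate of Mg(OH)2 forms.

2.64e-14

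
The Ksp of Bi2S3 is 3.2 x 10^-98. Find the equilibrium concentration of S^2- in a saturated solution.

[S^2-] ≈ 3.7 × 10^-20 M

Bi2S3(s) <=> 2 Bi^3+ + 3 S^2-
Ksp = [Bi^3+]^2[S^2-]^3
For each mole of Bi2S3 that dissolves: [Bi^3+] = 2s, [S^2-] = 3s.
So Ksp = (2s)^2 × (3s)^3 = 108s^5
Solving, s = (3.2 x 10^-98/108)^(1/5) = 1.24 × 10^-20 M
[S^2-] = 3s = 3.7 x 10^-20 M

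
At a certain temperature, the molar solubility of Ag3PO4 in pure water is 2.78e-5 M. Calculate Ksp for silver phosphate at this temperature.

Ag3PO4(s) ⇌ 3 Ag^+(aq) + PO4^3-(aq)
If s mol/L of Ag3PO4 dissolves, [Ag^+] = 3s and [PO4^3-] = s.
Ksp = [Ag^+]^3[PO4^3-]
Substituting: Ksp = (3s)^3s = 27s^4
Ksp = 27 × (2.78 x 10^-5)^4 = 1.61 × 10^-17

Ksp = 1.61e-17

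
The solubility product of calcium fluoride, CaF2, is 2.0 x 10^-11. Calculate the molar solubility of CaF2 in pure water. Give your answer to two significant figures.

CaF2(s) ⇌ Ca^2+(aq) + 2 F^-(aq)
Ksp = [Ca^2+][F^-]^2
Let s = molar solubility. Then [Ca^2+] = s and [F^-] = 2s.
Substituting: Ksp = s(2s)^2 = 4s^3
s^3 = 2.0 x 10^-11 / 4, so s = 1.7 x 10^-4 M

s ≈ 1.7 × 10^-4 M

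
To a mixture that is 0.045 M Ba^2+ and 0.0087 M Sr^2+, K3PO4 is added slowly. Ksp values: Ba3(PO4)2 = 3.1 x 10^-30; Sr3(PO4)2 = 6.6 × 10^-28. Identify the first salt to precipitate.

Precipitation of each salt starts when its ion product equals its Ksp.
For Ba3(PO4)2: 3.1 x 10^-30 = (0.045)^3 × [PO4^3-]^2  ⇒  [PO4^3-] = 1.8 x 10^-13 M.
For Sr3(PO4)2: 6.6 × 10^-28 = (0.0087)^3 × [PO4^3-]^2  ⇒  [PO4^3-] = 3.2 × 10^-11 M.
The salt with the lower threshold [PO4^3-] precipitates first: Ba3(PO4)2.

Ba3(PO4)2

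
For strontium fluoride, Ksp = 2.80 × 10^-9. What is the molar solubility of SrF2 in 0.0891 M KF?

SrF2(s) ⇌ Sr^2+(aq) + 2 F^-(aq)
Ksp = [Sr^2+][F^-]^2
Let s = moles of SrF2 that dissolve per litre. [Sr^2+] = s, [F^-] = 0.0891 + 2s ≈ 0.0891 (common-ion effect: F^- is already 0.0891 M).
Ksp ≈ s × (0.0891)^2
s = 3.53 × 10^-7 M
Check: 2s = 7.1 × 10^-7 ≪ 0.0891, so the approximation is valid.

s ≈ 3.53 × 10^-7 M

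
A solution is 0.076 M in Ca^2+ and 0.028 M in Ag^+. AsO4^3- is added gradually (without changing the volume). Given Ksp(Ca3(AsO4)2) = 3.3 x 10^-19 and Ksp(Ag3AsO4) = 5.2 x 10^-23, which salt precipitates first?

Each salt begins to precipitate when Q = Ksp, i.e. when [AsO4^3-] reaches its threshold.
For Ca3(AsO4)2: 3.3 x 10^-19 = (0.076)^3 × [AsO4^3-]^2  ⇒  [AsO4^3-] = 2.7 × 10^-8 M.
For Ag3AsO4: 5.2 x 10^-23 = (0.028)^3 × [AsO4^3-]  ⇒  [AsO4^3-] = 2.4 x 10^-18 M.
The salt with the lower threshold [AsO4^3-] precipitates first: Ag3AsO4.

Ag3AsO4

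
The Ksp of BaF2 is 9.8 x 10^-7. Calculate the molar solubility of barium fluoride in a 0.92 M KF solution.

BaF2(s) ⇌ Ba^2+(aq) + 2 F^-(aq)
Ksp = [Ba^2+][F^-]^2
Let s = moles of BaF2 that dissolve per litre. [Ba^2+] = s, [F^-] = 0.92 + 2s ≈ 0.92 (common-ion effect: F^- is already 0.92 M).
Ksp ≈ s × (0.92)^2
s = 1.2 × 10^-6 M
Check: 2s = 2.3 × 10^-6 ≪ 0.92, so the approximation is valid.

s ≈ 1.2 × 10^-6 M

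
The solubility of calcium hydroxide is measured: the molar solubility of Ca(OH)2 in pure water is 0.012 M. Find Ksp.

6.9 × 10^-6

Ca(OH)2(s) <=> Ca^2+ + 2 OH^-
If s mol/L of Ca(OH)2 dissolves, [Ca^2+] = s and [OH^-] = 2s.
Ksp = [Ca^2+][OH^-]^2
So Ksp = s × (2s)^2 = 4s^3
Ksp = 4 × (1.2 × 10^-2)^3 = 6.9 × 10^-6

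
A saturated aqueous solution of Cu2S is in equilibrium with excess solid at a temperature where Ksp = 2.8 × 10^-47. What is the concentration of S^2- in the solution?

[S^2-] = 1.9e-16 M

Cu2S(s) ⇌ 2 Cu^+(aq) + S^2-(aq)
Ksp = [Cu^+]^2[S^2-]
For each mole of Cu2S that dissolves: [Cu^+] = 2s, [S^2-] = s.
Ksp = (2s)^2s = 4s^3
Solving, s = (2.8 × 10^-47/4)^(1/3) = 1.91 × 10^-16 M
[S^2-] = s = 1.9 x 10^-16 M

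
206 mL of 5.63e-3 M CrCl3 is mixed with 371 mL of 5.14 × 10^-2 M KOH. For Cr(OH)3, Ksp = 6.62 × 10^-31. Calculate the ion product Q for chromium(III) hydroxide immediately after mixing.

Total volume = 206 + 371 = 577 mL.
[Cr^3+] = 5.63 × 10^-3 × (206/577) = 2.010 × 10^-3 M
[OH^-] = 5.14 × 10^-2 × (371/577) = 3.305 x 10^-2 M
Cr(OH)3(s) ⇌ Cr^3+(aq) + 3 OH^-(aq), so Q = [Cr^3+][OH^-]^3
Q = (2.010 x 10^-3)(3.305 × 10^-2)^3 = 7.26 × 10^-8
Q > Ksp, so Cr(OH)3 will precipitate.

Q = 7.26 × 10^-8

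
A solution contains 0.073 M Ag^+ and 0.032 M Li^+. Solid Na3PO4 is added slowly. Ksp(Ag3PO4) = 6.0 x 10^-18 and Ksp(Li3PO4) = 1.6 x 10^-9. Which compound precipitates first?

Each salt begins to precipitate when Q = Ksp, i.e. when [PO4^3-] reaches its threshold.
For Ag3PO4: 6.0 x 10^-18 = (0.073)^3 × [PO4^3-]  ⇒  [PO4^3-] = 1.5 x 10^-14 M.
For Li3PO4: 1.6 x 10^-9 = (0.032)^3 × [PO4^3-]  ⇒  [PO4^3-] = 4.9 × 10^-5 M.
The salt with the lower threshold [PO4^3-] precipitates first: Ag3PO4.

Ag3PO4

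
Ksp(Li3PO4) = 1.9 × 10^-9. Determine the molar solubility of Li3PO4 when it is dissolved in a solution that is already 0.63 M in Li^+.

s ≈ 7.6 × 10^-9 M

Li3PO4(s) ⇌ 3 Li^+(aq) + PO4^3-(aq)
Ksp = [Li^+]^3[PO4^3-]
Let s = moles of Li3PO4 that dissolve per litre. [Li^+] = 0.63 + 3s ≈ 0.63, [PO4^3-] = s (Ksp is small, so little additional dissolves).
Ksp ≈ (0.63)^3 × s
s = 7.6 × 10^-9 M
Check: 3s = 2.3 × 10^-8 ≪ 0.63, so the approximation is valid.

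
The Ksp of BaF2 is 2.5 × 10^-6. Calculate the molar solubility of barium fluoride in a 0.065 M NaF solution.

BaF2(s) <=> Ba^2+(aq) + 2 F^-(aq)
Ksp = [Ba^2+][F^-]^2
Let s = moles of BaF2 that dissolve per litre. [Ba^2+] = s, [F^-] = 0.065 + 2s ≈ 0.065 (since F^- from NaF dominates).
Ksp ≈ s × (0.065)^2
s = 5.9 x 10^-4 M
Check: 2s = 1.2 x 10^-3 ≪ 0.065, so the approximation is valid.

s ≈ 5.9 × 10^-4 M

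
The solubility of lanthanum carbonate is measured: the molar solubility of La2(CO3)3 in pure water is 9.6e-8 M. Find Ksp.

Ksp = 8.8 × 10^-34

La2(CO3)3(s) ⇌ 2 La^3+ + 3 CO3^2-
Let s = molar solubility. Then [La^3+] = 2s and [CO3^2-] = 3s.
Ksp = [La^3+]^2[CO3^2-]^3
So Ksp = (2s)^2 × (3s)^3 = 108s^5
Ksp = 108 × (9.6 × 10^-8)^5 = 8.8 × 10^-34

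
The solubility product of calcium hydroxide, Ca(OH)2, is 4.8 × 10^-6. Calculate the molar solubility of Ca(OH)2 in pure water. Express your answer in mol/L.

1.1e-2 M

Ca(OH)2(s) ⇌ Ca^2+(aq) + 2 OH^-(aq)
Ksp = [Ca^2+][OH^-]^2
Let s = molar solubility. Then [Ca^2+] = s and [OH^-] = 2s.
Ksp = s(2s)^2 = 4s^3
Solving, s = (4.8 × 10^-6/4)^(1/3) = 1.1 × 10^-2 M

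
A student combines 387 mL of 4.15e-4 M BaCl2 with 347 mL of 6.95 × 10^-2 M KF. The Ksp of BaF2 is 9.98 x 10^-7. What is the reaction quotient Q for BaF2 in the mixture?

Total volume = 387 + 347 = 734 mL.
[Ba^2+] = 4.15 × 10^-4 × (387/734) = 2.188 x 10^-4 M
[F^-] = 6.95 x 10^-2 × (347/734) = 3.286 × 10^-2 M
BaF2(s) ⇌ Ba^2+ + 2 F^-, so Q = [Ba^2+][F^-]^2
Q = (2.188 × 10^-4)(3.286 × 10^-2)^2 = 2.36 × 10^-7
Q < Ksp, so no precipitate of BaF2 forms.

Q ≈ 2.36e-7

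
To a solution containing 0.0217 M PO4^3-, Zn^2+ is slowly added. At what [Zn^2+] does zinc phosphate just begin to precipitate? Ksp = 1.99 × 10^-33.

[Zn^2+] = 1.62e-10 M

Zn3(PO4)2(s) <=> 3 Zn^2+ + 2 PO4^3-
Ksp = [Zn^2+]^3[PO4^3-]^2
Precipitation begins when Q = Ksp. With [PO4^3-] = 0.0217 M:
1.99 × 10^-33 = (0.0217)^2 × [Zn^2+]^3
[Zn^2+] = (1.99 × 10^-33 / 4.709 x 10^-4)^(1/3) = 1.62 × 10^-10 M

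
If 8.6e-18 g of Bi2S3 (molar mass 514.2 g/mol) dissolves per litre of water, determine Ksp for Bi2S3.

Ksp = 1.4 x 10^-97

Molar solubility s = (8.6 × 10^-18 g/L) / (514.2 g/mol) = 1.67 × 10^-20 M.
Bi2S3(s) ⇌ 2 Bi^3+ + 3 S^2-
Let s = molar solubility. Then [Bi^3+] = 2s and [S^2-] = 3s.
Ksp = [Bi^3+]^2[S^2-]^3
So Ksp = (2s)^2 × (3s)^3 = 108s^5
Ksp = 108 × (1.67 × 10^-20)^5 = 1.4 × 10^-97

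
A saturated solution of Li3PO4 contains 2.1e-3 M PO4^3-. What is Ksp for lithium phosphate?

Ksp = 5.3 x 10^-10

Li3PO4(s) ⇌ 3 Li^+(aq) + PO4^3-(aq)
Stoichiometry gives [Li^+] = (3/1)[PO4^3-] = 6.30 × 10^-3 M.
Ksp = [Li^+]^3[PO4^3-]
Ksp = (6.30 x 10^-3)^3 × 2.1 × 10^-3 = 5.3 x 10^-10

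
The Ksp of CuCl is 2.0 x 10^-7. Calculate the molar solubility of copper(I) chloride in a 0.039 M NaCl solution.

5.1 × 10^-6 M

CuCl(s) ⇌ Cu^+(aq) + Cl^-(aq)
Ksp = [Cu^+][Cl^-]
Let s be the molar solubility in this solution. [Cu^+] = s, [Cl^-] = 0.039 + s ≈ 0.039 (Ksp is small, so little additional dissolves).
Ksp ≈ s × 0.039
s = 5.1 x 10^-6 M
Check: s = 5.1 × 10^-6 ≪ 0.039, so the approximation is valid.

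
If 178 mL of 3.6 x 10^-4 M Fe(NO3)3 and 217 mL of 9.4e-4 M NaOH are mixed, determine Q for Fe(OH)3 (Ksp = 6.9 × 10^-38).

Q = 2.2 × 10^-14

Total volume = 178 + 217 = 395 mL.
[Fe^3+] = 3.6 x 10^-4 × (178/395) = 1.62 x 10^-4 M
[OH^-] = 9.4 x 10^-4 × (217/395) = 5.16 x 10^-4 M
Fe(OH)3(s) ⇌ Fe^3+(aq) + 3 OH^-(aq), so Q = [Fe^3+][OH^-]^3
Q = (1.62 × 10^-4)(5.16 × 10^-4)^3 = 2.2 x 10^-14
Q > Ksp, so Fe(OH)3 will precipitate.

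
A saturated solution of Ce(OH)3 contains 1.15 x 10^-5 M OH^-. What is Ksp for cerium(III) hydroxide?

Ksp ≈ 5.83 × 10^-21

Ce(OH)3(s) ⇌ Ce^3+ + 3 OH^-
Stoichiometry gives [Ce^3+] = (1/3)[OH^-] = 3.833 × 10^-6 M.
Ksp = [Ce^3+][OH^-]^3
Ksp = 3.833 x 10^-6 × (1.15 x 10^-5)^3 = 5.83 × 10^-21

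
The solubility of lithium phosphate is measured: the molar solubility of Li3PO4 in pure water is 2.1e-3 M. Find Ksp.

Li3PO4(s) <=> 3 Li^+ + PO4^3-
Let s = molar solubility. Then [Li^+] = 3s and [PO4^3-] = s.
Ksp = [Li^+]^3[PO4^3-]
So Ksp = (3s)^3 × s = 27s^4
With s = 2.1 x 10^-3: Ksp = 5.3 × 10^-10

Ksp = 5.3 x 10^-10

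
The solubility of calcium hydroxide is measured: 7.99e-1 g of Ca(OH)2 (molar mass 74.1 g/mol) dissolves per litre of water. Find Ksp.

Molar solubility s = (7.99 × 10^-1 g/L) / (74.1 g/mol) = 1.078 x 10^-2 M.
Ca(OH)2(s) <=> Ca^2+(aq) + 2 OH^-(aq)
With molar solubility s: [Ca^2+] = s, [OH^-] = 2s.
Ksp = [Ca^2+][OH^-]^2
Ksp = s(2s)^2 = 4s^3
With s = 1.078 × 10^-2: Ksp = 5.01 × 10^-6

Ksp = 5.01 × 10^-6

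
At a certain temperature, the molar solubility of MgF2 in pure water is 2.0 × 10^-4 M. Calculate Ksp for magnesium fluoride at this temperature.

MgF2(s) ⇌ Mg^2+ + 2 F^-
With molar solubility s: [Mg^2+] = s, [F^-] = 2s.
Ksp = [Mg^2+][F^-]^2
Ksp = s(2s)^2 = 4s^3
With s = 2.0 x 10^-4: Ksp = 3.2 × 10^-11

Ksp = 3.2e-11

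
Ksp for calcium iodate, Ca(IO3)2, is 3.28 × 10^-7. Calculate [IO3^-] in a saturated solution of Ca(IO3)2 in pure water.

8.69 × 10^-3 M

Ca(IO3)2(s) <=> Ca^2+(aq) + 2 IO3^-(aq)
Ksp = [Ca^2+][IO3^-]^2
With molar solubility s: [Ca^2+] = s, [IO3^-] = 2s.
Ksp = s(2s)^2 = 4s^3
s^3 = 3.28 × 10^-7 / 4, so s = 4.344 × 10^-3 M
[IO3^-] = 2s = 8.69 × 10^-3 M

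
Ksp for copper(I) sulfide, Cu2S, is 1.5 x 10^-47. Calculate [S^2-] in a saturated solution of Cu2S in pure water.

1.6 × 10^-16 M

Cu2S(s) <=> 2 Cu^+ + S^2-
Ksp = [Cu^+]^2[S^2-]
With molar solubility s: [Cu^+] = 2s, [S^2-] = s.
So Ksp = (2s)^2 × s = 4s^3
s^3 = 1.5 x 10^-47 / 4, so s = 1.55 × 10^-16 M
[S^2-] = s = 1.6 × 10^-16 M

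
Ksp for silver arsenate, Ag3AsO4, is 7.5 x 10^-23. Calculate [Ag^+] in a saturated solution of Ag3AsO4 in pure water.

Ag3AsO4(s) <=> 3 Ag^+(aq) + AsO4^3-(aq)
Ksp = [Ag^+]^3[AsO4^3-]
With molar solubility s: [Ag^+] = 3s, [AsO4^3-] = s.
So Ksp = (3s)^3 × s = 27s^4
Solving, s = (7.5 x 10^-23/27)^(1/4) = 1.29 x 10^-6 M
[Ag^+] = 3s = 3.9 x 10^-6 M

[Ag^+] = 3.9 × 10^-6 M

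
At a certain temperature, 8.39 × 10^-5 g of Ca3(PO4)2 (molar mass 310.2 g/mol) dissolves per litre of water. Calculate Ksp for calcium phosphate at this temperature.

Molar solubility s = (8.39 × 10^-5 g/L) / (310.2 g/mol) = 2.705 × 10^-7 M.
Ca3(PO4)2(s) ⇌ 3 Ca^2+(aq) + 2 PO4^3-(aq)
For each mole of Ca3(PO4)2 that dissolves: [Ca^2+] = 3s, [PO4^3-] = 2s.
Ksp = [Ca^2+]^3[PO4^3-]^2
So Ksp = (3s)^3 × (2s)^2 = 108s^5
With s = 2.705 × 10^-7: Ksp = 1.56 x 10^-31

1.56e-31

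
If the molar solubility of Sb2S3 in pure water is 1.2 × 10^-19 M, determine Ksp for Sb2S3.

Ksp = 2.7 × 10^-93

Sb2S3(s) <=> 2 Sb^3+(aq) + 3 S^2-(aq)
Let s = molar solubility. Then [Sb^3+] = 2s and [S^2-] = 3s.
Ksp = [Sb^3+]^2[S^2-]^3
Ksp = (2s)^2(3s)^3 = 108s^5
With s = 1.2 × 10^-19: Ksp = 2.7 × 10^-93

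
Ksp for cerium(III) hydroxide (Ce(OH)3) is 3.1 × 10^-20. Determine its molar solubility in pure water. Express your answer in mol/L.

Ce(OH)3(s) ⇌ Ce^3+(aq) + 3 OH^-(aq)
Ksp = [Ce^3+][OH^-]^3
For each mole of Ce(OH)3 that dissolves: [Ce^3+] = s, [OH^-] = 3s.
Ksp = s(3s)^3 = 27s^4
s = (3.1 × 10^-20 / 27)^(1/4) = 5.8 x 10^-6 M

5.8e-6 M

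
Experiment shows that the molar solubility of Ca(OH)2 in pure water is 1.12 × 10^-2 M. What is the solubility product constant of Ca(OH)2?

5.62e-6

Ca(OH)2(s) ⇌ Ca^2+(aq) + 2 OH^-(aq)
With molar solubility s: [Ca^2+] = s, [OH^-] = 2s.
Ksp = [Ca^2+][OH^-]^2
So Ksp = s × (2s)^2 = 4s^3
Ksp = 4 × (1.12 x 10^-2)^3 = 5.62 × 10^-6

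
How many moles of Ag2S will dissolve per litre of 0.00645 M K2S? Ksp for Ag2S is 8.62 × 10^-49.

5.78 x 10^-24 M

Ag2S(s) ⇌ 2 Ag^+(aq) + S^2-(aq)
Ksp = [Ag^+]^2[S^2-]
Let s = moles of Ag2S that dissolve per litre. [Ag^+] = 2s, [S^2-] = 0.00645 + s ≈ 0.00645 (since S^2- from K2S dominates).
Ksp ≈ (2s)^2 × 0.00645
s = 5.78 × 10^-24 M
Check: s = 5.8 x 10^-24 ≪ 0.00645, so the approximation is valid.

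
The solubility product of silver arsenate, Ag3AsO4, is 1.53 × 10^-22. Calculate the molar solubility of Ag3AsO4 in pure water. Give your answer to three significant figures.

1.54 x 10^-6 M

Ag3AsO4(s) ⇌ 3 Ag^+(aq) + AsO4^3-(aq)
Ksp = [Ag^+]^3[AsO4^3-]
With molar solubility s: [Ag^+] = 3s, [AsO4^3-] = s.
Ksp = (3s)^3s = 27s^4
s = (1.53 × 10^-22 / 27)^(1/4) = 1.54 × 10^-6 M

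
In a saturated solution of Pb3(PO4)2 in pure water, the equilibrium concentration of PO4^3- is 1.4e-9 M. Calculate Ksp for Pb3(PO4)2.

Pb3(PO4)2(s) ⇌ 3 Pb^2+(aq) + 2 PO4^3-(aq)
Stoichiometry gives [Pb^2+] = (3/2)[PO4^3-] = 2.10 × 10^-9 M.
Ksp = [Pb^2+]^3[PO4^3-]^2
Ksp = (2.10 × 10^-9)^3 × (1.4 × 10^-9)^2 = 1.8 × 10^-44

Ksp = 1.8 × 10^-44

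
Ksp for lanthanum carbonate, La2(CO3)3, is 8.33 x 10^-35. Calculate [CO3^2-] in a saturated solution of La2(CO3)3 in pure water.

1.80e-7 M

La2(CO3)3(s) ⇌ 2 La^3+ + 3 CO3^2-
Ksp = [La^3+]^2[CO3^2-]^3
With molar solubility s: [La^3+] = 2s, [CO3^2-] = 3s.
So Ksp = (2s)^2 × (3s)^3 = 108s^5
s^5 = 8.33 x 10^-35 / 108, so s = 5.990 × 10^-8 M
[CO3^2-] = 3s = 1.80 x 10^-7 M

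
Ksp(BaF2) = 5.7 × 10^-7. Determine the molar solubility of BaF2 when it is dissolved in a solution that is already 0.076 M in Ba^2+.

BaF2(s) ⇌ Ba^2+(aq) + 2 F^-(aq)
Ksp = [Ba^2+][F^-]^2
Let s be the molar solubility in this solution. [Ba^2+] = 0.076 + s ≈ 0.076, [F^-] = 2s (since the Ba^2+ already present dominates).
Ksp ≈ 0.076 × (2s)^2
s = 1.4 × 10^-3 M
Check: s = 1.4 × 10^-3 ≪ 0.076, so the approximation is valid.

s ≈ 1.4e-3 M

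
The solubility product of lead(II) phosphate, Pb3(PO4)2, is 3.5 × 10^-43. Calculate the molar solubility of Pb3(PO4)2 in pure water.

s = 1.3 × 10^-9 M

Pb3(PO4)2(s) <=> 3 Pb^2+ + 2 PO4^3-
Ksp = [Pb^2+]^3[PO4^3-]^2
Let s = molar solubility. Then [Pb^2+] = 3s and [PO4^3-] = 2s.
Substituting: Ksp = (3s)^3(2s)^2 = 108s^5
s = (3.5 × 10^-43 / 108)^(1/5) = 1.3 × 10^-9 M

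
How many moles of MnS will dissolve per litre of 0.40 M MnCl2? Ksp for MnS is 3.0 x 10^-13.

MnS(s) ⇌ Mn^2+(aq) + S^2-(aq)
Ksp = [Mn^2+][S^2-]
Let s = moles of MnS that dissolve per litre. [Mn^2+] = 0.40 + s ≈ 0.40, [S^2-] = s (Ksp is small, so little additional dissolves).
Ksp ≈ 0.40 × s
s = 7.5 × 10^-13 M
Check: s = 7.5 x 10^-13 ≪ 0.40, so the approximation is valid.

7.5 × 10^-13 M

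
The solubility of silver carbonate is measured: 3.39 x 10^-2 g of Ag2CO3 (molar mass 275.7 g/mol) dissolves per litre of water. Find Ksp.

Molar solubility s = (3.39 x 10^-2 g/L) / (275.7 g/mol) = 1.230 × 10^-4 M.
Ag2CO3(s) ⇌ 2 Ag^+ + CO3^2-
With molar solubility s: [Ag^+] = 2s, [CO3^2-] = s.
Ksp = [Ag^+]^2[CO3^2-]
Substituting: Ksp = (2s)^2s = 4s^3
With s = 1.230 x 10^-4: Ksp = 7.44 x 10^-12

7.44 × 10^-12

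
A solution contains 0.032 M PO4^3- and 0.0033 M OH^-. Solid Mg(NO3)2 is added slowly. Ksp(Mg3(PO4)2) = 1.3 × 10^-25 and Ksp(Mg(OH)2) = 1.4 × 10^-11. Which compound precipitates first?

Mg3(PO4)2

Precipitation of each salt starts when its ion product equals its Ksp.
For Mg3(PO4)2: 1.3 × 10^-25 = (0.032)^2 × [Mg^2+]^3  ⇒  [Mg^2+] = 5.0 × 10^-8 M.
For Mg(OH)2: 1.4 × 10^-11 = (0.0033)^2 × [Mg^2+]  ⇒  [Mg^2+] = 1.3 x 10^-6 M.
The salt with the lower threshold [Mg^2+] precipitates first: Mg3(PO4)2.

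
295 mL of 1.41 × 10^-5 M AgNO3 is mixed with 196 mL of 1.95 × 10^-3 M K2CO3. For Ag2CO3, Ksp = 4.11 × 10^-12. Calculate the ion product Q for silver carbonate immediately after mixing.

Total volume = 295 + 196 = 491 mL.
[Ag^+] = 1.41 × 10^-5 × (295/491) = 8.471 × 10^-6 M
[CO3^2-] = 1.95 × 10^-3 × (196/491) = 7.784 × 10^-4 M
Ag2CO3(s) ⇌ 2 Ag^+(aq) + CO3^2-(aq), so Q = [Ag^+]^2[CO3^2-]
Q = (8.471 × 10^-6)^2(7.784 × 10^-4) = 5.59 × 10^-14
Q < Ksp, so no precipitate of Ag2CO3 forms.

Q = 5.59e-14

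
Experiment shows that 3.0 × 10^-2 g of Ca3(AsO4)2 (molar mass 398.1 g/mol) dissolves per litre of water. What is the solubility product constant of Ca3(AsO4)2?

2.6e-19

Molar solubility s = (3.0 x 10^-2 g/L) / (398.1 g/mol) = 7.54 × 10^-5 M.
Ca3(AsO4)2(s) ⇌ 3 Ca^2+ + 2 AsO4^3-
With molar solubility s: [Ca^2+] = 3s, [AsO4^3-] = 2s.
Ksp = [Ca^2+]^3[AsO4^3-]^2
So Ksp = (3s)^3 × (2s)^2 = 108s^5
Ksp = 108 × (7.54 x 10^-5)^5 = 2.6 × 10^-19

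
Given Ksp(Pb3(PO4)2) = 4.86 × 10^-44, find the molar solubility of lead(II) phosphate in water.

8.52e-10 M

Pb3(PO4)2(s) ⇌ 3 Pb^2+ + 2 PO4^3-
Ksp = [Pb^2+]^3[PO4^3-]^2
For each mole of Pb3(PO4)2 that dissolves: [Pb^2+] = 3s, [PO4^3-] = 2s.
Substituting: Ksp = (3s)^3(2s)^2 = 108s^5
Solving, s = (4.86 × 10^-44/108)^(1/5) = 8.52 × 10^-10 M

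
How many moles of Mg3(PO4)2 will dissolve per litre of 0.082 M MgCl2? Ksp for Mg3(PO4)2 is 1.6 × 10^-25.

Mg3(PO4)2(s) ⇌ 3 Mg^2+ + 2 PO4^3-
Ksp = [Mg^2+]^3[PO4^3-]^2
If s mol/L dissolves here, [Mg^2+] = 0.082 + 3s ≈ 0.082, [PO4^3-] = 2s (Ksp is small, so little additional dissolves).
Ksp ≈ (0.082)^3 × (2s)^2
s = 8.5 x 10^-12 M
Check: 3s = 2.6 × 10^-11 ≪ 0.082, so the approximation is valid.

s = 8.5 x 10^-12 M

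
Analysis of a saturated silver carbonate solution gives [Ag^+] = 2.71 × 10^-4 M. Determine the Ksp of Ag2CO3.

Ag2CO3(s) ⇌ 2 Ag^+ + CO3^2-
Stoichiometry gives [CO3^2-] = (1/2)[Ag^+] = 1.355 x 10^-4 M.
Ksp = [Ag^+]^2[CO3^2-]
Ksp = (2.71 × 10^-4)^2 × 1.355 × 10^-4 = 9.95 × 10^-12

Ksp = 9.95e-12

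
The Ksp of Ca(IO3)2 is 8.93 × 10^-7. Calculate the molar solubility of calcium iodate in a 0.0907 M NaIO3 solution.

Ca(IO3)2(s) <=> Ca^2+(aq) + 2 IO3^-(aq)
Ksp = [Ca^2+][IO3^-]^2
Let s be the molar solubility in this solution. [Ca^2+] = s, [IO3^-] = 0.0907 + 2s ≈ 0.0907 (common-ion effect: IO3^- is already 0.0907 M).
Ksp ≈ s × (0.0907)^2
s = 1.09 × 10^-4 M
Check: 2s = 2.2 x 10^-4 ≪ 0.0907, so the approximation is valid.

1.09 x 10^-4 M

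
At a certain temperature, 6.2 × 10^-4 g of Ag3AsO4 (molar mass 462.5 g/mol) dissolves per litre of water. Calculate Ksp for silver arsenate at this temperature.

Ksp ≈ 8.7 × 10^-23

Molar solubility s = (6.2 × 10^-4 g/L) / (462.5 g/mol) = 1.34 × 10^-6 M.
Ag3AsO4(s) ⇌ 3 Ag^+ + AsO4^3-
If s mol/L of Ag3AsO4 dissolves, [Ag^+] = 3s and [AsO4^3-] = s.
Ksp = [Ag^+]^3[AsO4^3-]
Ksp = (3s)^3s = 27s^4
Ksp = 27 × (1.34 × 10^-6)^4 = 8.7 × 10^-23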